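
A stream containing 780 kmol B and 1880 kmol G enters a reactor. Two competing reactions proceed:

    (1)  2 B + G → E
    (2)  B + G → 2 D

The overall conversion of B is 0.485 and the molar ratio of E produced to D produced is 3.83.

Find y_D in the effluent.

Conversion of B: B consumed = 0.485 × 780 = 378.3 kmol = 2ξ₁ + 1ξ₂.
Selectivity: 1ξ₁ / (2ξ₂) = 3.83 → ξ₁ = 7.66 ξ₂.
Substitute: (2·7.66 + 1) ξ₂ = 378.3 → ξ₂ = 23.18 kmol, ξ₁ = 177.6 kmol.
Outlet amounts (n = n₀ + Σ ν·ξ):
  B: 780 − 2(177.6) − 1(23.18) = 401.7
  G: 1880 − 1(177.6) − 1(23.18) = 1679
  E: 0 + 1(177.6) = 177.6
  D: 0 + 2(23.18) = 46.36
Total out = 2305 kmol; y_D = 46.36 / 2305 = 0.02011.

0.0201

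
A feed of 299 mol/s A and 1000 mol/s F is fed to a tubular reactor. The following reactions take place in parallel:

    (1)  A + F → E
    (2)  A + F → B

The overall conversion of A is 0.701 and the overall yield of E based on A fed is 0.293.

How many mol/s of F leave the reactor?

Yield of E: 1ξ₁ / 299 = 0.293 → ξ₁ = 87.61 mol/s.
Conversion of A: 1ξ₁ + 1ξ₂ = 0.701 × 299 = 209.6 → ξ₂ = 122 mol/s.
Outlet amounts (n = n₀ + Σ ν·ξ):
  A: 299 − 1(87.61) − 1(122) = 89.4
  F: 1000 − 1(87.61) − 1(122) = 790.4
  E: 0 + 1(87.61) = 87.61
  B: 0 + 1(122) = 122

790 mol/s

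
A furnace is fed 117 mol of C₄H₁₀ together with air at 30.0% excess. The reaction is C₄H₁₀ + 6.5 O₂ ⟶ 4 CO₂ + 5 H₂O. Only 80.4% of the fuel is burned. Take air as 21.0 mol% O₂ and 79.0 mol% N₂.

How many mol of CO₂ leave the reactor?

Stoichiometric O₂ = 6.5 × 117 = 760.5 mol; O₂ fed = 760.5 × 1.300 = 988.6 mol.
N₂ fed = 988.6 × 79/21 = 3719 mol.
Fuel reacted = 0.804 × 117 → ξ = 94.07 mol.
Outlet (n = n₀ + ν ξ):
  C₄H₁₀: 117 − 1(94.07) = 22.93
  O₂: 988.6 − 6.5(94.07) = 377.2
  N₂: 3719 (inert)
  CO₂: 0 + 4(94.07) = 376.3
  H₂O: 0 + 5(94.07) = 470.3

376 mol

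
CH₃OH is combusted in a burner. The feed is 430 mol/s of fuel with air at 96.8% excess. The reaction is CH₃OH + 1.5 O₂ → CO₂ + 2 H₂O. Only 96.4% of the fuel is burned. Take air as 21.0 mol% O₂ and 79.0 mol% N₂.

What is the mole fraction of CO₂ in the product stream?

Stoichiometric O₂ = 1.5 × 430 = 645 mol/s; O₂ fed = 645 × 1.968 = 1269 mol/s.
N₂ fed = 1269 × 79/21 = 4775 mol/s.
Fuel reacted = 0.964 × 430 → ξ = 414.5 mol/s.
Outlet (n = n₀ + ν ξ):
  CH₃OH: 430 − 1(414.5) = 15.48
  O₂: 1269 − 1.5(414.5) = 647.6
  N₂: 4775 (inert)
  CO₂: 0 + 1(414.5) = 414.5
  H₂O: 0 + 2(414.5) = 829
Total out = 6682 mol/s; y_CO₂ = 414.5 / 6682 = 0.06204.

0.062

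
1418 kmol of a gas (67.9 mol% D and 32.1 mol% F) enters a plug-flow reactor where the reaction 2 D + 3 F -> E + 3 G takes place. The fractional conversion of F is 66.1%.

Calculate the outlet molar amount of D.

762 kmol

F reacted = 0.661 × 455.2 = 300.9 kmol; ν_F = −3, so ξ = 300.9/3 = 100.3 kmol.
Outlet amounts (n = n₀ + ν ξ):
  D: 962.8 − 2(100.3) = 762.2
  F: 455.2 − 3(100.3) = 154.3
  E: 0 + 1(100.3) = 100.3
  G: 0 + 3(100.3) = 300.9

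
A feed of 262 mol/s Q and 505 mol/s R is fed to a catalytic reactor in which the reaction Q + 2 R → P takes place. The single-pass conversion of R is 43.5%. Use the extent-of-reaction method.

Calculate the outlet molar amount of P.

110 mol/s

R reacted = 0.435 × 505 = 219.7 mol/s; ν_R = −2, so ξ = 219.7/2 = 109.8 mol/s.
Outlet amounts (n = n₀ + ν ξ):
  Q: 262 − 1(109.8) = 152.2
  R: 505 − 2(109.8) = 285.3
  P: 0 + 1(109.8) = 109.8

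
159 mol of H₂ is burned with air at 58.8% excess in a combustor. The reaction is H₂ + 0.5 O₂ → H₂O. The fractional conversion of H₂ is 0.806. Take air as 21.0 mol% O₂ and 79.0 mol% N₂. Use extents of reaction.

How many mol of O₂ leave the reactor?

Stoichiometric O₂ = 0.5 × 159 = 79.5 mol; O₂ fed = 79.5 × 1.588 = 126.2 mol.
N₂ fed = 126.2 × 79/21 = 474.9 mol.
Fuel reacted = 0.806 × 159 → ξ = 128.2 mol.
Outlet (n = n₀ + ν ξ):
  H₂: 159 − 1(128.2) = 30.85
  O₂: 126.2 − 0.5(128.2) = 62.17
  N₂: 474.9 (inert)
  H₂O: 0 + 1(128.2) = 128.2

62.2 mol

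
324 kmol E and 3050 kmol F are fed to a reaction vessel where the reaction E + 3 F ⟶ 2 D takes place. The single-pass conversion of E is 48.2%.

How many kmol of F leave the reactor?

E reacted = 0.482 × 324 = 156.2 kmol; ν_E = −1, so ξ = 156.2/1 = 156.2 kmol.
Outlet amounts (n = n₀ + ν ξ):
  E: 324 − 1(156.2) = 167.8
  F: 3050 − 3(156.2) = 2581
  D: 0 + 2(156.2) = 312.3

2580 kmol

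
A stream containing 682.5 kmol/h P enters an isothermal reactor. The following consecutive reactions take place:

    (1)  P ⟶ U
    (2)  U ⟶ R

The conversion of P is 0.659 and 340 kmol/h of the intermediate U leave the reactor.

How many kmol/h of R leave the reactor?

110 kmol/h

Conversion of P: P consumed = 1ξ₁ = 0.659 × 682.5 → ξ₁ = 449.8 kmol/h.
U balance: n_U = 0 + 1ξ₁ − 1ξ₂ = 340 → ξ₂ = (1·449.8 − 340)/1 = 109.8 kmol/h.
Outlet amounts (n = n₀ + Σ ν·ξ):
  P: 682.5 − 1(449.8) = 232.7
  U: 0 + 1(449.8) − 1(109.8) = 340
  R: 0 + 1(109.8) = 109.8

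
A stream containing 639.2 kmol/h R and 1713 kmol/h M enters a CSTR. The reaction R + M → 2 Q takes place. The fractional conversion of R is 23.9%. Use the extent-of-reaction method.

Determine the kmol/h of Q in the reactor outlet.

R reacted = 0.239 × 639.2 = 152.8 kmol/h; ν_R = −1, so ξ = 152.8/1 = 152.8 kmol/h.
Outlet amounts (n = n₀ + ν ξ):
  R: 639.2 − 1(152.8) = 486.4
  M: 1713 − 1(152.8) = 1560
  Q: 0 + 2(152.8) = 305.5

306 kmol/h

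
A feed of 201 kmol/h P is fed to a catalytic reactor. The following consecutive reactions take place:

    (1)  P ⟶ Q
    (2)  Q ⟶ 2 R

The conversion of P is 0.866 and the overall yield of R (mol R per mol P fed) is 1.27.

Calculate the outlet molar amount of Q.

46.4 kmol/h

Conversion of P: P consumed = 1ξ₁ = 0.866 × 201 → ξ₁ = 174.1 kmol/h.
Yield of R: 2ξ₂ / 201 = 1.27 → ξ₂ = 127.6 kmol/h.
Outlet amounts (n = n₀ + Σ ν·ξ):
  P: 201 − 1(174.1) = 26.93
  Q: 0 + 1(174.1) − 1(127.6) = 46.43
  R: 0 + 2(127.6) = 255.3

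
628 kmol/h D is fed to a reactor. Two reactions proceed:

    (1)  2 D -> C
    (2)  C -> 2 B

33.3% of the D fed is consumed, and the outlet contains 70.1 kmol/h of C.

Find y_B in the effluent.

0.124

Conversion of D: D consumed = 2ξ₁ = 0.333 × 628 → ξ₁ = 104.6 kmol/h.
C balance: n_C = 0 + 1ξ₁ − 1ξ₂ = 70.1 → ξ₂ = (1·104.6 − 70.1)/1 = 34.46 kmol/h.
Outlet amounts (n = n₀ + Σ ν·ξ):
  D: 628 − 2(104.6) = 418.9
  C: 0 + 1(104.6) − 1(34.46) = 70.1
  B: 0 + 2(34.46) = 68.92
Total out = 557.9 kmol/h; y_B = 68.92 / 557.9 = 0.1235.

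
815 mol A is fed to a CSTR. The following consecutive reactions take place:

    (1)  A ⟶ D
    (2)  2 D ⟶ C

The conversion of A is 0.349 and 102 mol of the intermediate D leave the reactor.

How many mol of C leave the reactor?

91.2 mol

Conversion of A: A consumed = 1ξ₁ = 0.349 × 815 → ξ₁ = 284.4 mol.
D balance: n_D = 0 + 1ξ₁ − 2ξ₂ = 102 → ξ₂ = (1·284.4 − 102)/2 = 91.22 mol.
Outlet amounts (n = n₀ + Σ ν·ξ):
  A: 815 − 1(284.4) = 530.6
  D: 0 + 1(284.4) − 2(91.22) = 102
  C: 0 + 1(91.22) = 91.22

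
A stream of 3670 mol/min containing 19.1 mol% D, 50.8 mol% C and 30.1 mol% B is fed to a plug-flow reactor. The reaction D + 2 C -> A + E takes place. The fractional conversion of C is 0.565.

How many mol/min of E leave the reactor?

C reacted = 0.565 × 1864 = 1053 mol/min; ν_C = −2, so ξ = 1053/2 = 526.7 mol/min.
Outlet amounts (n = n₀ + ν ξ):
  D: 701 − 1(526.7) = 174.3
  C: 1864 − 2(526.7) = 811
  A: 0 + 1(526.7) = 526.7
  E: 0 + 1(526.7) = 526.7
  B: 1105 (inert)

527 mol/min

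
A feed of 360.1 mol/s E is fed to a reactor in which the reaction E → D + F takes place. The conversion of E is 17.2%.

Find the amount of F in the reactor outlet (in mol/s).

E reacted = 0.172 × 360.1 = 61.94 mol/s; ν_E = −1, so ξ = 61.94/1 = 61.94 mol/s.
Outlet amounts (n = n₀ + ν ξ):
  E: 360.1 − 1(61.94) = 298.2
  D: 0 + 1(61.94) = 61.94
  F: 0 + 1(61.94) = 61.94

61.9 mol/s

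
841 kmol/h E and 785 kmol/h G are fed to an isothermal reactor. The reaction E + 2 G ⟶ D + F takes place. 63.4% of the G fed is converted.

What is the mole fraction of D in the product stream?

G reacted = 0.634 × 785 = 497.7 kmol/h; ν_G = −2, so ξ = 497.7/2 = 248.8 kmol/h.
Outlet amounts (n = n₀ + ν ξ):
  E: 841 − 1(248.8) = 592.2
  G: 785 − 2(248.8) = 287.3
  D: 0 + 1(248.8) = 248.8
  F: 0 + 1(248.8) = 248.8
Total out = 1377 kmol/h; y_D = 248.8 / 1377 = 0.1807.

0.181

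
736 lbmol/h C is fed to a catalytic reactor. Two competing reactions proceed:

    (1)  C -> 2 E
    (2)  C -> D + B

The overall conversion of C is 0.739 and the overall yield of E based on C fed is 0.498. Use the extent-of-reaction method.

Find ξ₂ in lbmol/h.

ξ₂ = 361 lbmol/h

Yield of E: 2ξ₁ / 736 = 0.498 → ξ₁ = 183.3 lbmol/h.
Conversion of C: 1ξ₁ + 1ξ₂ = 0.739 × 736 = 543.9 → ξ₂ = 360.6 lbmol/h.
Outlet amounts (n = n₀ + Σ ν·ξ):
  C: 736 − 1(183.3) − 1(360.6) = 192.1
  E: 0 + 2(183.3) = 366.5
  D: 0 + 1(360.6) = 360.6
  B: 0 + 1(360.6) = 360.6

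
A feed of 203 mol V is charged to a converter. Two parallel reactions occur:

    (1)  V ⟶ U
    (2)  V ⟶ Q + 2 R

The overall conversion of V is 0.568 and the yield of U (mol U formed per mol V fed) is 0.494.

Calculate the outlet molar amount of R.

30 mol

Yield of U: 1ξ₁ / 203 = 0.494 → ξ₁ = 100.3 mol.
Conversion of V: 1ξ₁ + 1ξ₂ = 0.568 × 203 = 115.3 → ξ₂ = 15.02 mol.
Outlet amounts (n = n₀ + Σ ν·ξ):
  V: 203 − 1(100.3) − 1(15.02) = 87.7
  U: 0 + 1(100.3) = 100.3
  Q: 0 + 1(15.02) = 15.02
  R: 0 + 2(15.02) = 30.04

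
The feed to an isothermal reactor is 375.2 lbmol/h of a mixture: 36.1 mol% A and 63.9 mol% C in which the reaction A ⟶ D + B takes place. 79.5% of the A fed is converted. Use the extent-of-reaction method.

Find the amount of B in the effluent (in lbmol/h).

108 lbmol/h

A reacted = 0.795 × 135.4 = 107.7 lbmol/h; ν_A = −1, so ξ = 107.7/1 = 107.7 lbmol/h.
Outlet amounts (n = n₀ + ν ξ):
  A: 135.4 − 1(107.7) = 27.77
  D: 0 + 1(107.7) = 107.7
  B: 0 + 1(107.7) = 107.7
  C: 239.8 (inert)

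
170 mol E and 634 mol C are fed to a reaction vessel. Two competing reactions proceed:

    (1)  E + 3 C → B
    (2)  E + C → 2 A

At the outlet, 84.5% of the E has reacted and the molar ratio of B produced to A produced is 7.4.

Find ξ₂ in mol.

ξ₂ = 9.09 mol

Conversion of E: E consumed = 0.845 × 170 = 143.7 mol = 1ξ₁ + 1ξ₂.
Selectivity: 1ξ₁ / (2ξ₂) = 7.4 → ξ₁ = 14.8 ξ₂.
Substitute: (1·14.8 + 1) ξ₂ = 143.7 → ξ₂ = 9.092 mol, ξ₁ = 134.6 mol.
Outlet amounts (n = n₀ + Σ ν·ξ):
  E: 170 − 1(134.6) − 1(9.092) = 26.35
  C: 634 − 3(134.6) − 1(9.092) = 221.2
  B: 0 + 1(134.6) = 134.6
  A: 0 + 2(9.092) = 18.18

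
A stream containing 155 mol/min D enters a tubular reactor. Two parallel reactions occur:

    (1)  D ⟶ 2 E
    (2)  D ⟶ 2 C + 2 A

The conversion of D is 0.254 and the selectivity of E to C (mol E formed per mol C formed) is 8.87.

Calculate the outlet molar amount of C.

7.98 mol/min

Conversion of D: D consumed = 0.254 × 155 = 39.37 mol/min = 1ξ₁ + 1ξ₂.
Selectivity: 2ξ₁ / (2ξ₂) = 8.87 → ξ₁ = 8.87 ξ₂.
Substitute: (1·8.87 + 1) ξ₂ = 39.37 → ξ₂ = 3.989 mol/min, ξ₁ = 35.38 mol/min.
Outlet amounts (n = n₀ + Σ ν·ξ):
  D: 155 − 1(35.38) − 1(3.989) = 115.6
  E: 0 + 2(35.38) = 70.76
  C: 0 + 2(3.989) = 7.978
  A: 0 + 2(3.989) = 7.978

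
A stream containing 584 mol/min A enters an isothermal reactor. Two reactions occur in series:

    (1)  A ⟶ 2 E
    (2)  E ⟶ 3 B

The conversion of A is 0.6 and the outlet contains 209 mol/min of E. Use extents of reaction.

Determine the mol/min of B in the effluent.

Conversion of A: A consumed = 1ξ₁ = 0.6 × 584 → ξ₁ = 350.4 mol/min.
E balance: n_E = 0 + 2ξ₁ − 1ξ₂ = 209 → ξ₂ = (2·350.4 − 209)/1 = 491.8 mol/min.
Outlet amounts (n = n₀ + Σ ν·ξ):
  A: 584 − 1(350.4) = 233.6
  E: 0 + 2(350.4) − 1(491.8) = 209
  B: 0 + 3(491.8) = 1475

1480 mol/min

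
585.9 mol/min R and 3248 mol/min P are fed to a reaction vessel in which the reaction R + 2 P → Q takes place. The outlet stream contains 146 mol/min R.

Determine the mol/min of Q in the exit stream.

440 mol/min

For R: n = n₀ − 1ξ → 146 = 585.9 − 1ξ, giving ξ = 439.9 mol/min.
Outlet amounts (n = n₀ + ν ξ):
  R: 585.9 − 1(439.9) = 146
  P: 3248 − 2(439.9) = 2368
  Q: 0 + 1(439.9) = 439.9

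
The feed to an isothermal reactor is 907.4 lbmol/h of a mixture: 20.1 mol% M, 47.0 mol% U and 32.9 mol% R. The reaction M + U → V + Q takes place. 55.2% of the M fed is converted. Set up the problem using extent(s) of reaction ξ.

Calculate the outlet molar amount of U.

M reacted = 0.552 × 182.4 = 100.7 lbmol/h; ν_M = −1, so ξ = 100.7/1 = 100.7 lbmol/h.
Outlet amounts (n = n₀ + ν ξ):
  M: 182.4 − 1(100.7) = 81.71
  U: 426.5 − 1(100.7) = 325.8
  V: 0 + 1(100.7) = 100.7
  Q: 0 + 1(100.7) = 100.7
  R: 298.5 (inert)

326 lbmol/h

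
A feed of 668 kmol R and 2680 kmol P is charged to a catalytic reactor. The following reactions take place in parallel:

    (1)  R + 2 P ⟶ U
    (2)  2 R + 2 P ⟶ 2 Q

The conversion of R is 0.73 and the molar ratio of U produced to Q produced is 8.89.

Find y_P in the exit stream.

Conversion of R: R consumed = 0.73 × 668 = 487.6 kmol = 1ξ₁ + 2ξ₂.
Selectivity: 1ξ₁ / (2ξ₂) = 8.89 → ξ₁ = 17.78 ξ₂.
Substitute: (1·17.78 + 2) ξ₂ = 487.6 → ξ₂ = 24.65 kmol, ξ₁ = 438.3 kmol.
Outlet amounts (n = n₀ + Σ ν·ξ):
  R: 668 − 1(438.3) − 2(24.65) = 180.4
  P: 2680 − 2(438.3) − 2(24.65) = 1754
  U: 0 + 1(438.3) = 438.3
  Q: 0 + 2(24.65) = 49.31
Total out = 2422 kmol; y_P = 1754 / 2422 = 0.7242.

0.724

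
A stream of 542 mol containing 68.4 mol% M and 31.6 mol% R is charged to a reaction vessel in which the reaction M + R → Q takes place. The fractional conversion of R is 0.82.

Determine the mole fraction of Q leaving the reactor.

R reacted = 0.82 × 171.3 = 140.4 mol; ν_R = −1, so ξ = 140.4/1 = 140.4 mol.
Outlet amounts (n = n₀ + ν ξ):
  M: 370.7 − 1(140.4) = 230.3
  R: 171.3 − 1(140.4) = 30.83
  Q: 0 + 1(140.4) = 140.4
Total out = 401.6 mol; y_Q = 140.4 / 401.6 = 0.3497.

0.35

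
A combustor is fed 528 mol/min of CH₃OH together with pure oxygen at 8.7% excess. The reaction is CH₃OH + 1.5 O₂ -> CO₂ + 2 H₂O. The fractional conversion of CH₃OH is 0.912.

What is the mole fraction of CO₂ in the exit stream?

Stoichiometric O₂ = 1.5 × 528 = 792 mol/min; O₂ fed = 792 × 1.087 = 860.9 mol/min.
Fuel reacted = 0.912 × 528 → ξ = 481.5 mol/min.
Outlet (n = n₀ + ν ξ):
  CH₃OH: 528 − 1(481.5) = 46.46
  O₂: 860.9 − 1.5(481.5) = 138.6
  CO₂: 0 + 1(481.5) = 481.5
  H₂O: 0 + 2(481.5) = 963.1
Total out = 1630 mol/min; y_CO₂ = 481.5 / 1630 = 0.2955.

0.295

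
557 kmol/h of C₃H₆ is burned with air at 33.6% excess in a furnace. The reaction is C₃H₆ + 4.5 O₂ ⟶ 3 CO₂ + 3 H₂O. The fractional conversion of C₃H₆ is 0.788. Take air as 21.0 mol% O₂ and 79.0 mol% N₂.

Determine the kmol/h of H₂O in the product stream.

Stoichiometric O₂ = 4.5 × 557 = 2506 kmol/h; O₂ fed = 2506 × 1.336 = 3349 kmol/h.
N₂ fed = 3349 × 79/21 = 12600 kmol/h.
Fuel reacted = 0.788 × 557 → ξ = 438.9 kmol/h.
Outlet (n = n₀ + ν ξ):
  C₃H₆: 557 − 1(438.9) = 118.1
  O₂: 3349 − 4.5(438.9) = 1374
  N₂: 12600 (inert)
  CO₂: 0 + 3(438.9) = 1317
  H₂O: 0 + 3(438.9) = 1317

1320 kmol/h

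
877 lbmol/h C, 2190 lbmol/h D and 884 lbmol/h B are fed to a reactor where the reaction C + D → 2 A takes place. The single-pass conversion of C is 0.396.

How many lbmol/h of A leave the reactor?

695 lbmol/h

C reacted = 0.396 × 877 = 347.3 lbmol/h; ν_C = −1, so ξ = 347.3/1 = 347.3 lbmol/h.
Outlet amounts (n = n₀ + ν ξ):
  C: 877 − 1(347.3) = 529.7
  D: 2190 − 1(347.3) = 1843
  A: 0 + 2(347.3) = 694.6
  B: 884 (inert)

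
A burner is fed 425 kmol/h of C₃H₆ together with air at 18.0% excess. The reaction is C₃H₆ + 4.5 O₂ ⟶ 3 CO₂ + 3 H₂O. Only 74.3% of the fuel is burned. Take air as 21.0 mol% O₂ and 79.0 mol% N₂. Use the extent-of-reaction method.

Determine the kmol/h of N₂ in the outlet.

8490 kmol/h

Stoichiometric O₂ = 4.5 × 425 = 1912 kmol/h; O₂ fed = 1912 × 1.180 = 2257 kmol/h.
N₂ fed = 2257 × 79/21 = 8490 kmol/h.
Fuel reacted = 0.743 × 425 → ξ = 315.8 kmol/h.
Outlet (n = n₀ + ν ξ):
  C₃H₆: 425 − 1(315.8) = 109.2
  O₂: 2257 − 4.5(315.8) = 835.8
  N₂: 8490 (inert)
  CO₂: 0 + 3(315.8) = 947.3
  H₂O: 0 + 3(315.8) = 947.3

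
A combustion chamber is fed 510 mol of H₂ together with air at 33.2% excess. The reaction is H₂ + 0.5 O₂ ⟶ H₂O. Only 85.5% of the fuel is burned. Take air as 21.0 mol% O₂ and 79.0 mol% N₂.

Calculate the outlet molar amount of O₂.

122 mol

Stoichiometric O₂ = 0.5 × 510 = 255 mol; O₂ fed = 255 × 1.332 = 339.7 mol.
N₂ fed = 339.7 × 79/21 = 1278 mol.
Fuel reacted = 0.855 × 510 → ξ = 436.1 mol.
Outlet (n = n₀ + ν ξ):
  H₂: 510 − 1(436.1) = 73.95
  O₂: 339.7 − 0.5(436.1) = 121.6
  N₂: 1278 (inert)
  H₂O: 0 + 1(436.1) = 436.1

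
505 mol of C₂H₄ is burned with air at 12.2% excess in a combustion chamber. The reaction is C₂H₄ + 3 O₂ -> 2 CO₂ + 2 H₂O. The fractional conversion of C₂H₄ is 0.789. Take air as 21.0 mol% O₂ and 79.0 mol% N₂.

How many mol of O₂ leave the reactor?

Stoichiometric O₂ = 3 × 505 = 1515 mol; O₂ fed = 1515 × 1.122 = 1700 mol.
N₂ fed = 1700 × 79/21 = 6395 mol.
Fuel reacted = 0.789 × 505 → ξ = 398.4 mol.
Outlet (n = n₀ + ν ξ):
  C₂H₄: 505 − 1(398.4) = 106.6
  O₂: 1700 − 3(398.4) = 504.5
  N₂: 6395 (inert)
  CO₂: 0 + 2(398.4) = 796.9
  H₂O: 0 + 2(398.4) = 796.9

504 mol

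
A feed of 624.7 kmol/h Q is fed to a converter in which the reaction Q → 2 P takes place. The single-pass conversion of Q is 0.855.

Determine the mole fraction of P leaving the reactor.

Q reacted = 0.855 × 624.7 = 534.1 kmol/h; ν_Q = −1, so ξ = 534.1/1 = 534.1 kmol/h.
Outlet amounts (n = n₀ + ν ξ):
  Q: 624.7 − 1(534.1) = 90.58
  P: 0 + 2(534.1) = 1068
Total out = 1159 kmol/h; y_P = 1068 / 1159 = 0.9218.

0.922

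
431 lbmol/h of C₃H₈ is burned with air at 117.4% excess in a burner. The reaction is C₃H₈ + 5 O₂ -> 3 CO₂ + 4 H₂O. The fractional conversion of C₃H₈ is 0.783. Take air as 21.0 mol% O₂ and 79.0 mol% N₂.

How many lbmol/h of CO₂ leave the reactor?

Stoichiometric O₂ = 5 × 431 = 2155 lbmol/h; O₂ fed = 2155 × 2.174 = 4685 lbmol/h.
N₂ fed = 4685 × 79/21 = 17620 lbmol/h.
Fuel reacted = 0.783 × 431 → ξ = 337.5 lbmol/h.
Outlet (n = n₀ + ν ξ):
  C₃H₈: 431 − 1(337.5) = 93.53
  O₂: 4685 − 5(337.5) = 2998
  N₂: 17620 (inert)
  CO₂: 0 + 3(337.5) = 1012
  H₂O: 0 + 4(337.5) = 1350

1010 lbmol/h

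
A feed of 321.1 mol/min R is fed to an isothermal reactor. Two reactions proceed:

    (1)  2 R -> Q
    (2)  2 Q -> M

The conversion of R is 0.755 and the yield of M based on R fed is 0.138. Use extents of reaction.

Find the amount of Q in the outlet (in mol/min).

32.6 mol/min

Conversion of R: R consumed = 2ξ₁ = 0.755 × 321.1 → ξ₁ = 121.2 mol/min.
Yield of M: 1ξ₂ / 321.1 = 0.138 → ξ₂ = 44.31 mol/min.
Outlet amounts (n = n₀ + Σ ν·ξ):
  R: 321.1 − 2(121.2) = 78.67
  Q: 0 + 1(121.2) − 2(44.31) = 32.59
  M: 0 + 1(44.31) = 44.31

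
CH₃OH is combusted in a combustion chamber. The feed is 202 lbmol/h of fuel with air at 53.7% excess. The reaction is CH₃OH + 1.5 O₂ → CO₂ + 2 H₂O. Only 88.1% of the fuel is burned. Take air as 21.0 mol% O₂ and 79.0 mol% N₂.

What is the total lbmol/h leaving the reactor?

Stoichiometric O₂ = 1.5 × 202 = 303 lbmol/h; O₂ fed = 303 × 1.537 = 465.7 lbmol/h.
N₂ fed = 465.7 × 79/21 = 1752 lbmol/h.
Fuel reacted = 0.881 × 202 → ξ = 178 lbmol/h.
Outlet (n = n₀ + ν ξ):
  CH₃OH: 202 − 1(178) = 24.04
  O₂: 465.7 − 1.5(178) = 198.8
  N₂: 1752 (inert)
  CO₂: 0 + 1(178) = 178
  H₂O: 0 + 2(178) = 355.9
Total out = 24.04 + 198.8 + 1752 + 178 + 355.9 = 2509 lbmol/h.

2510 lbmol/h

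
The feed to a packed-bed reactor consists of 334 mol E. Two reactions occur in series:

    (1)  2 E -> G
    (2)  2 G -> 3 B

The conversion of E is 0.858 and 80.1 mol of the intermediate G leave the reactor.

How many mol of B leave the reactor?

Conversion of E: E consumed = 2ξ₁ = 0.858 × 334 → ξ₁ = 143.3 mol.
G balance: n_G = 0 + 1ξ₁ − 2ξ₂ = 80.1 → ξ₂ = (1·143.3 − 80.1)/2 = 31.59 mol.
Outlet amounts (n = n₀ + Σ ν·ξ):
  E: 334 − 2(143.3) = 47.43
  G: 0 + 1(143.3) − 2(31.59) = 80.1
  B: 0 + 3(31.59) = 94.78

94.8 mol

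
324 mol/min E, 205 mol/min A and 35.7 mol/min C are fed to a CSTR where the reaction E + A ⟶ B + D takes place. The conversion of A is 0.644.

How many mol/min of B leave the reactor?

132 mol/min

A reacted = 0.644 × 205 = 132 mol/min; ν_A = −1, so ξ = 132/1 = 132 mol/min.
Outlet amounts (n = n₀ + ν ξ):
  E: 324 − 1(132) = 192
  A: 205 − 1(132) = 72.98
  B: 0 + 1(132) = 132
  D: 0 + 1(132) = 132
  C: 35.7 (inert)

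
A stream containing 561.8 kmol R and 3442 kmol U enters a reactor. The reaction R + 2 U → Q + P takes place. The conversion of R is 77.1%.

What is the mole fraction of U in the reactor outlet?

R reacted = 0.771 × 561.8 = 433.1 kmol; ν_R = −1, so ξ = 433.1/1 = 433.1 kmol.
Outlet amounts (n = n₀ + ν ξ):
  R: 561.8 − 1(433.1) = 128.7
  U: 3442 − 2(433.1) = 2576
  Q: 0 + 1(433.1) = 433.1
  P: 0 + 1(433.1) = 433.1
Total out = 3571 kmol; y_U = 2576 / 3571 = 0.7214.

0.721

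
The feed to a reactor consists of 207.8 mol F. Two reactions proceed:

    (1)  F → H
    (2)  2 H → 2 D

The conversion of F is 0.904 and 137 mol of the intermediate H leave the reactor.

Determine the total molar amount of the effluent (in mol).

Conversion of F: F consumed = 1ξ₁ = 0.904 × 207.8 → ξ₁ = 187.9 mol.
H balance: n_H = 0 + 1ξ₁ − 2ξ₂ = 137 → ξ₂ = (1·187.9 − 137)/2 = 25.43 mol.
Outlet amounts (n = n₀ + Σ ν·ξ):
  F: 207.8 − 1(187.9) = 19.95
  H: 0 + 1(187.9) − 2(25.43) = 137
  D: 0 + 2(25.43) = 50.85
Total out = 19.95 + 137 + 50.85 = 207.8 mol.

208 mol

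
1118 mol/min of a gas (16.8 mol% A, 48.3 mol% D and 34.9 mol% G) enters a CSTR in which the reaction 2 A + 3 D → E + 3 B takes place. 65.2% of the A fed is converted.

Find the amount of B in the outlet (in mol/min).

A reacted = 0.652 × 187.8 = 122.5 mol/min; ν_A = −2, so ξ = 122.5/2 = 61.23 mol/min.
Outlet amounts (n = n₀ + ν ξ):
  A: 187.8 − 2(61.23) = 65.36
  D: 540 − 3(61.23) = 356.3
  E: 0 + 1(61.23) = 61.23
  B: 0 + 3(61.23) = 183.7
  G: 390.2 (inert)

184 mol/min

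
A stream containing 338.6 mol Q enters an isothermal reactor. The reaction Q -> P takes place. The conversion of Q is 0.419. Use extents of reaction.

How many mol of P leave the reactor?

Q reacted = 0.419 × 338.6 = 141.9 mol; ν_Q = −1, so ξ = 141.9/1 = 141.9 mol.
Outlet amounts (n = n₀ + ν ξ):
  Q: 338.6 − 1(141.9) = 196.7
  P: 0 + 1(141.9) = 141.9

142 mol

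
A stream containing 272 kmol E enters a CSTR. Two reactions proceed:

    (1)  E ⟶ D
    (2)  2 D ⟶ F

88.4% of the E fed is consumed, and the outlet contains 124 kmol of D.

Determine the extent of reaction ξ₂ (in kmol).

ξ₂ = 58.2 kmol

Conversion of E: E consumed = 1ξ₁ = 0.884 × 272 → ξ₁ = 240.4 kmol.
D balance: n_D = 0 + 1ξ₁ − 2ξ₂ = 124 → ξ₂ = (1·240.4 − 124)/2 = 58.22 kmol.
Outlet amounts (n = n₀ + Σ ν·ξ):
  E: 272 − 1(240.4) = 31.55
  D: 0 + 1(240.4) − 2(58.22) = 124
  F: 0 + 1(58.22) = 58.22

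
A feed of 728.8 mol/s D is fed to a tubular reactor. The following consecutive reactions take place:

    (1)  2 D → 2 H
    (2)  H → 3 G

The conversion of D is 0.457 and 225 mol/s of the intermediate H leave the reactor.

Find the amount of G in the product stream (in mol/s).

Conversion of D: D consumed = 2ξ₁ = 0.457 × 728.8 → ξ₁ = 166.5 mol/s.
H balance: n_H = 0 + 2ξ₁ − 1ξ₂ = 225 → ξ₂ = (2·166.5 − 225)/1 = 108.1 mol/s.
Outlet amounts (n = n₀ + Σ ν·ξ):
  D: 728.8 − 2(166.5) = 395.7
  H: 0 + 2(166.5) − 1(108.1) = 225
  G: 0 + 3(108.1) = 324.2

324 mol/s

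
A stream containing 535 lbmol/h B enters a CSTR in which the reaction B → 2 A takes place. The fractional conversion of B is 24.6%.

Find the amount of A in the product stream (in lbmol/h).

263 lbmol/h

B reacted = 0.246 × 535 = 131.6 lbmol/h; ν_B = −1, so ξ = 131.6/1 = 131.6 lbmol/h.
Outlet amounts (n = n₀ + ν ξ):
  B: 535 − 1(131.6) = 403.4
  A: 0 + 2(131.6) = 263.2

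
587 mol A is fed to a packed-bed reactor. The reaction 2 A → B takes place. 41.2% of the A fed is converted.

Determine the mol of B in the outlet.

A reacted = 0.412 × 587 = 241.8 mol; ν_A = −2, so ξ = 241.8/2 = 120.9 mol.
Outlet amounts (n = n₀ + ν ξ):
  A: 587 − 2(120.9) = 345.2
  B: 0 + 1(120.9) = 120.9

121 mol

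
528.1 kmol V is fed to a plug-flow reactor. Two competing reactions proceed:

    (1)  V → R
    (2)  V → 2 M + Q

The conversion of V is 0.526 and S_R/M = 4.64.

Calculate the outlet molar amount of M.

54 kmol

Conversion of V: V consumed = 0.526 × 528.1 = 277.8 kmol = 1ξ₁ + 1ξ₂.
Selectivity: 1ξ₁ / (2ξ₂) = 4.64 → ξ₁ = 9.28 ξ₂.
Substitute: (1·9.28 + 1) ξ₂ = 277.8 → ξ₂ = 27.02 kmol, ξ₁ = 250.8 kmol.
Outlet amounts (n = n₀ + Σ ν·ξ):
  V: 528.1 − 1(250.8) − 1(27.02) = 250.3
  R: 0 + 1(250.8) = 250.8
  M: 0 + 2(27.02) = 54.04
  Q: 0 + 1(27.02) = 27.02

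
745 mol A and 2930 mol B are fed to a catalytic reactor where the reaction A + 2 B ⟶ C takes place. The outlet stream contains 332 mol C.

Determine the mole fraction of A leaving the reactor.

For C: n = n₀ + 1ξ → 332 = 0 + 1ξ, giving ξ = 332 mol.
Outlet amounts (n = n₀ + ν ξ):
  A: 745 − 1(332) = 413
  B: 2930 − 2(332) = 2266
  C: 0 + 1(332) = 332
Total out = 3011 mol; y_A = 413 / 3011 = 0.1372.

0.137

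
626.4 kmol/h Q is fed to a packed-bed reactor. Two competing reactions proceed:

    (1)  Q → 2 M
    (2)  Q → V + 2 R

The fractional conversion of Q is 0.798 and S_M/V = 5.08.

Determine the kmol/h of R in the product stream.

Conversion of Q: Q consumed = 0.798 × 626.4 = 499.9 kmol/h = 1ξ₁ + 1ξ₂.
Selectivity: 2ξ₁ / (1ξ₂) = 5.08 → ξ₁ = 2.54 ξ₂.
Substitute: (1·2.54 + 1) ξ₂ = 499.9 → ξ₂ = 141.2 kmol/h, ξ₁ = 358.7 kmol/h.
Outlet amounts (n = n₀ + Σ ν·ξ):
  Q: 626.4 − 1(358.7) − 1(141.2) = 126.5
  M: 0 + 2(358.7) = 717.3
  V: 0 + 1(141.2) = 141.2
  R: 0 + 2(141.2) = 282.4

282 kmol/h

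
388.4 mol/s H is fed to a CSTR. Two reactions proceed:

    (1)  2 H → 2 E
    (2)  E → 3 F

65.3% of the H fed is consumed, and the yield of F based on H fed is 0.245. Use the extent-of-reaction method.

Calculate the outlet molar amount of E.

Conversion of H: H consumed = 2ξ₁ = 0.653 × 388.4 → ξ₁ = 126.8 mol/s.
Yield of F: 3ξ₂ / 388.4 = 0.245 → ξ₂ = 31.72 mol/s.
Outlet amounts (n = n₀ + Σ ν·ξ):
  H: 388.4 − 2(126.8) = 134.8
  E: 0 + 2(126.8) − 1(31.72) = 221.9
  F: 0 + 3(31.72) = 95.16

222 mol/s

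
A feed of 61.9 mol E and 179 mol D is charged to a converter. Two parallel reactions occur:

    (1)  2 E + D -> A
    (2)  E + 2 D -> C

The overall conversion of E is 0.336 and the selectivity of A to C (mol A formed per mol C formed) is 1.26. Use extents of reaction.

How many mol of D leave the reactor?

Conversion of E: E consumed = 0.336 × 61.9 = 20.8 mol = 2ξ₁ + 1ξ₂.
Selectivity: 1ξ₁ / (1ξ₂) = 1.26 → ξ₁ = 1.26 ξ₂.
Substitute: (2·1.26 + 1) ξ₂ = 20.8 → ξ₂ = 5.909 mol, ξ₁ = 7.445 mol.
Outlet amounts (n = n₀ + Σ ν·ξ):
  E: 61.9 − 2(7.445) − 1(5.909) = 41.1
  D: 179 − 1(7.445) − 2(5.909) = 159.7
  A: 0 + 1(7.445) = 7.445
  C: 0 + 1(5.909) = 5.909

160 mol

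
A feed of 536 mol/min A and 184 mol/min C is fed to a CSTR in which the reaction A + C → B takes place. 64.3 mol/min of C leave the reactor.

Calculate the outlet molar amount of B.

120 mol/min

For C: n = n₀ − 1ξ → 64.3 = 184 − 1ξ, giving ξ = 119.7 mol/min.
Outlet amounts (n = n₀ + ν ξ):
  A: 536 − 1(119.7) = 416.3
  C: 184 − 1(119.7) = 64.3
  B: 0 + 1(119.7) = 119.7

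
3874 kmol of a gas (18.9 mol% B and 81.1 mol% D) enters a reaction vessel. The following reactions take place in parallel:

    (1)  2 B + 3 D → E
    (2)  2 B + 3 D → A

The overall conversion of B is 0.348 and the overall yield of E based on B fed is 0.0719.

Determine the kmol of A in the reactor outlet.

Yield of E: 1ξ₁ / 732.2 = 0.0719 → ξ₁ = 52.64 kmol.
Conversion of B: 2ξ₁ + 2ξ₂ = 0.348 × 732.2 = 254.8 → ξ₂ = 74.76 kmol.
Outlet amounts (n = n₀ + Σ ν·ξ):
  B: 732.2 − 2(52.64) − 2(74.76) = 477.4
  D: 3142 − 3(52.64) − 3(74.76) = 2760
  E: 0 + 1(52.64) = 52.64
  A: 0 + 1(74.76) = 74.76

74.8 kmol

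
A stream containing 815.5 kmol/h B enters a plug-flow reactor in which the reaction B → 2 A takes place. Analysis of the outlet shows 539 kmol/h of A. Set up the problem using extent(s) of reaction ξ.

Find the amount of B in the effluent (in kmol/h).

546 kmol/h

For A: n = n₀ + 2ξ → 539 = 0 + 2ξ, giving ξ = 269.5 kmol/h.
Outlet amounts (n = n₀ + ν ξ):
  B: 815.5 − 1(269.5) = 546
  A: 0 + 2(269.5) = 539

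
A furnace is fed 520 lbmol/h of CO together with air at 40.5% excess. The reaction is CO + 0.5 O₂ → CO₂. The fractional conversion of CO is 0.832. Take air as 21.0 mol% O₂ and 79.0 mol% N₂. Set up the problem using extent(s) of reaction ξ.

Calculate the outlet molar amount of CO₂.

Stoichiometric O₂ = 0.5 × 520 = 260 lbmol/h; O₂ fed = 260 × 1.405 = 365.3 lbmol/h.
N₂ fed = 365.3 × 79/21 = 1374 lbmol/h.
Fuel reacted = 0.832 × 520 → ξ = 432.6 lbmol/h.
Outlet (n = n₀ + ν ξ):
  CO: 520 − 1(432.6) = 87.36
  O₂: 365.3 − 0.5(432.6) = 149
  N₂: 1374 (inert)
  CO₂: 0 + 1(432.6) = 432.6

433 lbmol/h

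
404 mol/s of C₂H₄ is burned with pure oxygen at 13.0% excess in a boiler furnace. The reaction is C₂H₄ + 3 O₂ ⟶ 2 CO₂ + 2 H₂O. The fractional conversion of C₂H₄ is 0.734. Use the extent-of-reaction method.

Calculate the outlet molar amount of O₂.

Stoichiometric O₂ = 3 × 404 = 1212 mol/s; O₂ fed = 1212 × 1.130 = 1370 mol/s.
Fuel reacted = 0.734 × 404 → ξ = 296.5 mol/s.
Outlet (n = n₀ + ν ξ):
  C₂H₄: 404 − 1(296.5) = 107.5
  O₂: 1370 − 3(296.5) = 480
  CO₂: 0 + 2(296.5) = 593.1
  H₂O: 0 + 2(296.5) = 593.1

480 mol/s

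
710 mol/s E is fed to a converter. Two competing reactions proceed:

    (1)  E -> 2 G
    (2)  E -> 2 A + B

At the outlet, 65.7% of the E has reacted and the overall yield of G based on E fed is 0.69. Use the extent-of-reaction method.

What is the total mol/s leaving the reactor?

1400 mol/s

Yield of G: 2ξ₁ / 710 = 0.69 → ξ₁ = 244.9 mol/s.
Conversion of E: 1ξ₁ + 1ξ₂ = 0.657 × 710 = 466.5 → ξ₂ = 221.5 mol/s.
Outlet amounts (n = n₀ + Σ ν·ξ):
  E: 710 − 1(244.9) − 1(221.5) = 243.5
  G: 0 + 2(244.9) = 489.9
  A: 0 + 2(221.5) = 443
  B: 0 + 1(221.5) = 221.5
Total out = 243.5 + 489.9 + 443 + 221.5 = 1398 mol/s.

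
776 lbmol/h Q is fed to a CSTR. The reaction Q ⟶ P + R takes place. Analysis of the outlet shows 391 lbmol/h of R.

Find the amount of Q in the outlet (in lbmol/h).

385 lbmol/h

For R: n = n₀ + 1ξ → 391 = 0 + 1ξ, giving ξ = 391 lbmol/h.
Outlet amounts (n = n₀ + ν ξ):
  Q: 776 − 1(391) = 385
  P: 0 + 1(391) = 391
  R: 0 + 1(391) = 391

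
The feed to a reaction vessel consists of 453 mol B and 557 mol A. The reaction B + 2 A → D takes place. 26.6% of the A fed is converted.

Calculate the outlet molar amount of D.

74.1 mol

A reacted = 0.266 × 557 = 148.2 mol; ν_A = −2, so ξ = 148.2/2 = 74.08 mol.
Outlet amounts (n = n₀ + ν ξ):
  B: 453 − 1(74.08) = 378.9
  A: 557 − 2(74.08) = 408.8
  D: 0 + 1(74.08) = 74.08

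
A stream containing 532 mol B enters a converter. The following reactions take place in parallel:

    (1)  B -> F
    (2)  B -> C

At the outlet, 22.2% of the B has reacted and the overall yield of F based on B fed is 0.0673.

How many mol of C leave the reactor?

82.3 mol

Yield of F: 1ξ₁ / 532 = 0.0673 → ξ₁ = 35.8 mol.
Conversion of B: 1ξ₁ + 1ξ₂ = 0.222 × 532 = 118.1 → ξ₂ = 82.3 mol.
Outlet amounts (n = n₀ + Σ ν·ξ):
  B: 532 − 1(35.8) − 1(82.3) = 413.9
  F: 0 + 1(35.8) = 35.8
  C: 0 + 1(82.3) = 82.3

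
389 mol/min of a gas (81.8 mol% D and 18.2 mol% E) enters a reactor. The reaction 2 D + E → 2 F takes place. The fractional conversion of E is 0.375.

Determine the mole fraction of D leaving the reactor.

E reacted = 0.375 × 70.8 = 26.55 mol/min; ν_E = −1, so ξ = 26.55/1 = 26.55 mol/min.
Outlet amounts (n = n₀ + ν ξ):
  D: 318.2 − 2(26.55) = 265.1
  E: 70.8 − 1(26.55) = 44.25
  F: 0 + 2(26.55) = 53.1
Total out = 362.5 mol/min; y_D = 265.1 / 362.5 = 0.7314.

0.731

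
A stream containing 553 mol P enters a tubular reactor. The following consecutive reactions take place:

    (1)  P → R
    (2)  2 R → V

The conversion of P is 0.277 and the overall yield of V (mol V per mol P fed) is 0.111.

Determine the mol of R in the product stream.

Conversion of P: P consumed = 1ξ₁ = 0.277 × 553 → ξ₁ = 153.2 mol.
Yield of V: 1ξ₂ / 553 = 0.111 → ξ₂ = 61.38 mol.
Outlet amounts (n = n₀ + Σ ν·ξ):
  P: 553 − 1(153.2) = 399.8
  R: 0 + 1(153.2) − 2(61.38) = 30.42
  V: 0 + 1(61.38) = 61.38

30.4 mol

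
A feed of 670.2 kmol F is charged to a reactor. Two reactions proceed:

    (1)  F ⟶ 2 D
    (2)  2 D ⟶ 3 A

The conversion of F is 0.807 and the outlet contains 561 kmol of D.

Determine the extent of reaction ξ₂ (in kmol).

ξ₂ = 260 kmol

Conversion of F: F consumed = 1ξ₁ = 0.807 × 670.2 → ξ₁ = 540.9 kmol.
D balance: n_D = 0 + 2ξ₁ − 2ξ₂ = 561 → ξ₂ = (2·540.9 − 561)/2 = 260.4 kmol.
Outlet amounts (n = n₀ + Σ ν·ξ):
  F: 670.2 − 1(540.9) = 129.3
  D: 0 + 2(540.9) − 2(260.4) = 561
  A: 0 + 3(260.4) = 781.1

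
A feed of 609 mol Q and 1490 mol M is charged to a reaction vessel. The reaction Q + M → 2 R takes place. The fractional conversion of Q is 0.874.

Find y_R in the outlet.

Q reacted = 0.874 × 609 = 532.3 mol; ν_Q = −1, so ξ = 532.3/1 = 532.3 mol.
Outlet amounts (n = n₀ + ν ξ):
  Q: 609 − 1(532.3) = 76.73
  M: 1490 − 1(532.3) = 957.7
  R: 0 + 2(532.3) = 1065
Total out = 2099 mol; y_R = 1065 / 2099 = 0.5072.

0.507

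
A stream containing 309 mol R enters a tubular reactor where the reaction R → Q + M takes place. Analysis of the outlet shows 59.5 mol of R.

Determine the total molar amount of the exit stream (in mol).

For R: n = n₀ − 1ξ → 59.5 = 309 − 1ξ, giving ξ = 249.5 mol.
Outlet amounts (n = n₀ + ν ξ):
  R: 309 − 1(249.5) = 59.5
  Q: 0 + 1(249.5) = 249.5
  M: 0 + 1(249.5) = 249.5
Total out = 59.5 + 249.5 + 249.5 = 558.5 mol.

558 mol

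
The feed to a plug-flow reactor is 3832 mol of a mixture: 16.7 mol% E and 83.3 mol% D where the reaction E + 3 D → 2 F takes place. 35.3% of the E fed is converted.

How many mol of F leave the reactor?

E reacted = 0.353 × 639.9 = 225.9 mol; ν_E = −1, so ξ = 225.9/1 = 225.9 mol.
Outlet amounts (n = n₀ + ν ξ):
  E: 639.9 − 1(225.9) = 414
  D: 3192 − 3(225.9) = 2514
  F: 0 + 2(225.9) = 451.8

452 mol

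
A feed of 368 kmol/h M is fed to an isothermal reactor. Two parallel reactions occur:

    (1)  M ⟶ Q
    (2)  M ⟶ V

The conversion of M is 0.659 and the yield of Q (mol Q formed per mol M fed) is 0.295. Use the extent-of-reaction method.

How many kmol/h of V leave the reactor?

134 kmol/h

Yield of Q: 1ξ₁ / 368 = 0.295 → ξ₁ = 108.6 kmol/h.
Conversion of M: 1ξ₁ + 1ξ₂ = 0.659 × 368 = 242.5 → ξ₂ = 134 kmol/h.
Outlet amounts (n = n₀ + Σ ν·ξ):
  M: 368 − 1(108.6) − 1(134) = 125.5
  Q: 0 + 1(108.6) = 108.6
  V: 0 + 1(134) = 134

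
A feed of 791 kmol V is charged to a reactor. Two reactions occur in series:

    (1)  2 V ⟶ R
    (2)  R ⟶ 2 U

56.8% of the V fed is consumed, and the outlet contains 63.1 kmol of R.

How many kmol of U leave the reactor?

323 kmol

Conversion of V: V consumed = 2ξ₁ = 0.568 × 791 → ξ₁ = 224.6 kmol.
R balance: n_R = 0 + 1ξ₁ − 1ξ₂ = 63.1 → ξ₂ = (1·224.6 − 63.1)/1 = 161.5 kmol.
Outlet amounts (n = n₀ + Σ ν·ξ):
  V: 791 − 2(224.6) = 341.7
  R: 0 + 1(224.6) − 1(161.5) = 63.1
  U: 0 + 2(161.5) = 323.1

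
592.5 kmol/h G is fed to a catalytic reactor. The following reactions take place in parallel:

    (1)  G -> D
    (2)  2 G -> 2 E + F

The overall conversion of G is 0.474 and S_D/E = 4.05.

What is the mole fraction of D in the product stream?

0.363

Conversion of G: G consumed = 0.474 × 592.5 = 280.8 kmol/h = 1ξ₁ + 2ξ₂.
Selectivity: 1ξ₁ / (2ξ₂) = 4.05 → ξ₁ = 8.1 ξ₂.
Substitute: (1·8.1 + 2) ξ₂ = 280.8 → ξ₂ = 27.81 kmol/h, ξ₁ = 225.2 kmol/h.
Outlet amounts (n = n₀ + Σ ν·ξ):
  G: 592.5 − 1(225.2) − 2(27.81) = 311.7
  D: 0 + 1(225.2) = 225.2
  E: 0 + 2(27.81) = 55.61
  F: 0 + 1(27.81) = 27.81
Total out = 620.3 kmol/h; y_D = 225.2 / 620.3 = 0.3631.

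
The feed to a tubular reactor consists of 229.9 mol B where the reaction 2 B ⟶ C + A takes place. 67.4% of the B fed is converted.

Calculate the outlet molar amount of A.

77.5 mol

B reacted = 0.674 × 229.9 = 155 mol; ν_B = −2, so ξ = 155/2 = 77.48 mol.
Outlet amounts (n = n₀ + ν ξ):
  B: 229.9 − 2(77.48) = 74.95
  C: 0 + 1(77.48) = 77.48
  A: 0 + 1(77.48) = 77.48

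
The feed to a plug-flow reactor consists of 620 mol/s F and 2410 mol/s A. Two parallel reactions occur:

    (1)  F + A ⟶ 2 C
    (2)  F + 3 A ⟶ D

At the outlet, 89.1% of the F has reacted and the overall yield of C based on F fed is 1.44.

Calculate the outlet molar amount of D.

106 mol/s

Yield of C: 2ξ₁ / 620 = 1.44 → ξ₁ = 446.4 mol/s.
Conversion of F: 1ξ₁ + 1ξ₂ = 0.891 × 620 = 552.4 → ξ₂ = 106 mol/s.
Outlet amounts (n = n₀ + Σ ν·ξ):
  F: 620 − 1(446.4) − 1(106) = 67.58
  A: 2410 − 1(446.4) − 3(106) = 1646
  C: 0 + 2(446.4) = 892.8
  D: 0 + 1(106) = 106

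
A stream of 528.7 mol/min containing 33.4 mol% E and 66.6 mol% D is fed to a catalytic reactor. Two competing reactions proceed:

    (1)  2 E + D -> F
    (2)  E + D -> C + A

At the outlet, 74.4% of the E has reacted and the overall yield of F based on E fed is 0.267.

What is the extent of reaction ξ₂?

Yield of F: 1ξ₁ / 176.6 = 0.267 → ξ₁ = 47.15 mol/min.
Conversion of E: 2ξ₁ + 1ξ₂ = 0.744 × 176.6 = 131.4 → ξ₂ = 37.08 mol/min.
Outlet amounts (n = n₀ + Σ ν·ξ):
  E: 176.6 − 2(47.15) − 1(37.08) = 45.21
  D: 352.1 − 1(47.15) − 1(37.08) = 267.9
  F: 0 + 1(47.15) = 47.15
  C: 0 + 1(37.08) = 37.08
  A: 0 + 1(37.08) = 37.08

ξ₂ = 37.1 mol/min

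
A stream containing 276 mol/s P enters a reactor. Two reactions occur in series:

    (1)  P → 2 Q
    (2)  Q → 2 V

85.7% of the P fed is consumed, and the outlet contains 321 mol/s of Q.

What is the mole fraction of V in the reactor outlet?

Conversion of P: P consumed = 1ξ₁ = 0.857 × 276 → ξ₁ = 236.5 mol/s.
Q balance: n_Q = 0 + 2ξ₁ − 1ξ₂ = 321 → ξ₂ = (2·236.5 − 321)/1 = 152.1 mol/s.
Outlet amounts (n = n₀ + Σ ν·ξ):
  P: 276 − 1(236.5) = 39.47
  Q: 0 + 2(236.5) − 1(152.1) = 321
  V: 0 + 2(152.1) = 304.1
Total out = 664.6 mol/s; y_V = 304.1 / 664.6 = 0.4576.

0.458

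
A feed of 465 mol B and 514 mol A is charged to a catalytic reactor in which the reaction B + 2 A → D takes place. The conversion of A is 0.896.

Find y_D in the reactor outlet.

0.444

A reacted = 0.896 × 514 = 460.5 mol; ν_A = −2, so ξ = 460.5/2 = 230.3 mol.
Outlet amounts (n = n₀ + ν ξ):
  B: 465 − 1(230.3) = 234.7
  A: 514 − 2(230.3) = 53.46
  D: 0 + 1(230.3) = 230.3
Total out = 518.5 mol; y_D = 230.3 / 518.5 = 0.4441.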